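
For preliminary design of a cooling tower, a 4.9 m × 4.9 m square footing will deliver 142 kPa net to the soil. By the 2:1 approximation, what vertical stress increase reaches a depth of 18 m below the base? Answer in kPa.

By the 2:1 method the load spreads at 1 horizontal : 2 vertical, so at depth z the loaded area has grown by z in each plan dimension:
Δσ = qBL/((B+z)(L+z)) = 142×4.9×4.9/((4.9+18)(4.9+18)) = 6.5014 kPa

Δσ_z ≈ 6.5 kPa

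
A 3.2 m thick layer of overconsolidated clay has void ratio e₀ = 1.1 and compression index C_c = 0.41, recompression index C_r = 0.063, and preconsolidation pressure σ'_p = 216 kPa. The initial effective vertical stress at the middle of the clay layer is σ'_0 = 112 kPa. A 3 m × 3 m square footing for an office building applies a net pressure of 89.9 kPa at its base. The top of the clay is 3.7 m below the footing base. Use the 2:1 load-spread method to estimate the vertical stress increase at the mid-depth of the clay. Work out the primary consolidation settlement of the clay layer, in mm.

S_c ≈ 4.16 mm

Mid-depth of clay below the footing base: z = 3.7 + 3.2/2 = 5.3 m.
Stress increase at mid-clay by the 2:1 spreading method:
Δσ = qBL/((B+z)(L+z)) = 89.9×3×3/((3+5.3)(3+5.3)) = 11.745 kPa
Final effective stress: σ'_f = 112 + 11.745 = 123.75 kPa.
σ'_f = 123.75 ≤ σ'_p = 216 kPa, so the clay remains overconsolidated and only the recompression index applies:
S_c = C_r·H/(1+e₀)·log₁₀(σ'_f/σ'_0) = 0.063×3.2/2.1×log₁₀(123.75/112)
    = 0.095999 × 0.043327 = 0.004159 m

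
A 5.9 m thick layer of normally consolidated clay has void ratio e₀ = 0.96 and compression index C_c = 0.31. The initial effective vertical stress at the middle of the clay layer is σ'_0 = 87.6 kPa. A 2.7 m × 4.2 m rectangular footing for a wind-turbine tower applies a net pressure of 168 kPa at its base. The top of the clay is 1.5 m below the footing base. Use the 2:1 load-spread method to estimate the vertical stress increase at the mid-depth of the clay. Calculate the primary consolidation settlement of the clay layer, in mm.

Mid-depth of clay below the footing base: z = 1.5 + 5.9/2 = 4.45 m.
Stress increase at mid-clay by the 2:1 spreading method:
Δσ = qBL/((B+z)(L+z)) = 168×2.7×4.2/((2.7+4.45)(4.2+4.45)) = 30.804 kPa
Final effective stress: σ'_f = σ'_0 + Δσ = 87.6 + 30.804 = 118.4 kPa.
Normally consolidated clay, so the full stress increment lies on the virgin compression line:
S_c = C_c·H/(1+e₀)·log₁₀(σ'_f/σ'_0) = 0.31×5.9/(1+0.96)×log₁₀(118.4/87.6)
    = 0.93316 × 0.13085 = 0.1221 m

S_c ≈ 122 mm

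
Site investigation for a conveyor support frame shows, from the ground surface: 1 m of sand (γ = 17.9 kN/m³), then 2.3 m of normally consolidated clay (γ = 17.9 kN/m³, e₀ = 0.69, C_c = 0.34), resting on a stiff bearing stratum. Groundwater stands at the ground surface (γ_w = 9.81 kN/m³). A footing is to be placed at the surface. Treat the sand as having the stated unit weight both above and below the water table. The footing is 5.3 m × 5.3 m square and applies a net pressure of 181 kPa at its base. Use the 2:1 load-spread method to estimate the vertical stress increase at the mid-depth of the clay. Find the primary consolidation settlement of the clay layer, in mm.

Mid-depth of clay below the ground surface: z = 1 + 2.3/2 = 2.15 m.
Total vertical stress at mid-clay: σ_v = 17.9×1 + 17.9×1.15 = 38.485 kPa.
Pore pressure: u = 9.81×(2.15 − 0) = 21.091 kPa.
Initial effective stress: σ'_0 = σ_v − u = 38.485 − 21.091 = 17.394 kPa.
Stress increase at mid-clay by the 2:1 spreading method:
Δσ = qBL/((B+z)(L+z)) = 181×5.3×5.3/((5.3+2.15)(5.3+2.15)) = 91.605 kPa
Final effective stress: σ'_f = σ'_0 + Δσ = 17.394 + 91.605 = 109 kPa.
Normally consolidated clay, so the full stress increment lies on the virgin compression line:
S_c = C_c·H/(1+e₀)·log₁₀(σ'_f/σ'_0) = 0.34×2.3/(1+0.69)×log₁₀(109/17.394)
    = 0.46272 × 0.79703 = 0.3688 m

S_c ≈ 369 mm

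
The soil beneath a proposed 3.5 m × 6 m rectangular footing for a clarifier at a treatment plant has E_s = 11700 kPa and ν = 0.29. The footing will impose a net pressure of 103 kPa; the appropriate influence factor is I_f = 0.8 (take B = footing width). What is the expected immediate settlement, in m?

Immediate (elastic) settlement: S_e = q·B·(1−ν²)/E_s · I_f.
S_e = 103 × 3.5 × (1 − 0.29²) / 11700 × 0.8
    = 103 × 3.5 × 0.9159 / 11700 × 0.8
    = 0.02258 m

S_e ≈ 0.0226 m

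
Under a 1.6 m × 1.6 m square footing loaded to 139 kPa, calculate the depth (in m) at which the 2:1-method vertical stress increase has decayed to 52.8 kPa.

z ≈ 0.996 m

2:1 spreading — at depth z the loaded area has grown by z in each plan dimension:
qB²/(B+z)² = Δσ_z ⇒ z = B(√(q/Δσ_z) − 1) = 1.6×(√(139/52.8) − 1) = 0.996 m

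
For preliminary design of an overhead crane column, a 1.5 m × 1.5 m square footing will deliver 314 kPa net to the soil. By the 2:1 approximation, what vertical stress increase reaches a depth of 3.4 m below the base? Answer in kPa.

Δσ_z ≈ 29.4 kPa

By the 2:1 method the load spreads at 1 horizontal : 2 vertical, so at depth z the loaded area has grown by z in each plan dimension:
Δσ = qBL/((B+z)(L+z)) = 314×1.5×1.5/((1.5+3.4)(1.5+3.4)) = 29.425 kPa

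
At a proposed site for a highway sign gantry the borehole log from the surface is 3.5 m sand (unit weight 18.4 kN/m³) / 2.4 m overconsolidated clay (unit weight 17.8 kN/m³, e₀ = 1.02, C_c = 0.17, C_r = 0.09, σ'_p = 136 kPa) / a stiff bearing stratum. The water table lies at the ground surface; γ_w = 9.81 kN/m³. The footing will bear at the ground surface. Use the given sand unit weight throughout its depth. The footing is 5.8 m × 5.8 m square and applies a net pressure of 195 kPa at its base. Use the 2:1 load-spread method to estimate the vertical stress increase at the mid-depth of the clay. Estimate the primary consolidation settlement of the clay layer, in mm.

Mid-depth of clay below the ground surface: z = 3.5 + 2.4/2 = 4.7 m.
Total vertical stress at mid-clay: σ_v = 18.4×3.5 + 17.8×1.2 = 85.76 kPa.
Pore pressure: u = 9.81×(4.7 − 0) = 46.107 kPa.
Initial effective stress: σ'_0 = σ_v − u = 85.76 − 46.107 = 39.653 kPa.
Stress increase at mid-clay by the 2:1 spreading method:
Δσ = qBL/((B+z)(L+z)) = 195×5.8×5.8/((5.8+4.7)(5.8+4.7)) = 59.499 kPa
Final effective stress: σ'_f = 39.653 + 59.499 = 99.152 kPa.
σ'_f = 99.152 ≤ σ'_p = 136 kPa, so the clay remains overconsolidated and only the recompression index applies:
S_c = C_r·H/(1+e₀)·log₁₀(σ'_f/σ'_0) = 0.09×2.4/2.02×log₁₀(99.152/39.653)
    = 0.10693 × 0.39803 = 0.04256 m

S_c ≈ 42.6 mm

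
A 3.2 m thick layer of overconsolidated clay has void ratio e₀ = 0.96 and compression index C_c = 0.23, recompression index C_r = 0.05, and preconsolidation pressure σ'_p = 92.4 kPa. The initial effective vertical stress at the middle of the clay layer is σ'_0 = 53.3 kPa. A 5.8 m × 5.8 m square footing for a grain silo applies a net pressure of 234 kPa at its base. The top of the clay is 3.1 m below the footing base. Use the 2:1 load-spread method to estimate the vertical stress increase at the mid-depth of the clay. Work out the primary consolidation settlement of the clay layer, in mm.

S_c ≈ 68.4 mm

Mid-depth of clay below the footing base: z = 3.1 + 3.2/2 = 4.7 m.
Stress increase at mid-clay by the 2:1 spreading method:
Δσ = qBL/((B+z)(L+z)) = 234×5.8×5.8/((5.8+4.7)(5.8+4.7)) = 71.399 kPa
Final effective stress: σ'_f = 53.3 + 71.399 = 124.7 kPa.
σ'_f = 124.7 > σ'_p = 92.4 kPa, so the stress path crosses the preconsolidation pressure — recompression up to σ'_p, then virgin compression beyond:
S_c = H/(1+e₀)·[C_r·log₁₀(σ'_p/σ'_0) + C_c·log₁₀(σ'_f/σ'_p)]
    = 3.2/1.96 × [0.05×log₁₀(92.4/53.3) + 0.23×log₁₀(124.7/92.4)]
    = 1.6327 × [0.011947 + 0.029945] = 0.0684 m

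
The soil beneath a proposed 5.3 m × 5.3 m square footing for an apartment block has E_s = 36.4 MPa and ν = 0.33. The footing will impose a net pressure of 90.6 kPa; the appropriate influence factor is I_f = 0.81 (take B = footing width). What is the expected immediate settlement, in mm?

Immediate (elastic) settlement: S_e = q·B·(1−ν²)/E_s · I_f.
E_s = 36.4 MPa = 36400 kPa.
S_e = 90.6 × 5.3 × (1 − 0.33²) / 36400 × 0.81
    = 90.6 × 5.3 × 0.8911 / 36400 × 0.81
    = 0.009522 m = 9.522 mm

S_e ≈ 9.52 mm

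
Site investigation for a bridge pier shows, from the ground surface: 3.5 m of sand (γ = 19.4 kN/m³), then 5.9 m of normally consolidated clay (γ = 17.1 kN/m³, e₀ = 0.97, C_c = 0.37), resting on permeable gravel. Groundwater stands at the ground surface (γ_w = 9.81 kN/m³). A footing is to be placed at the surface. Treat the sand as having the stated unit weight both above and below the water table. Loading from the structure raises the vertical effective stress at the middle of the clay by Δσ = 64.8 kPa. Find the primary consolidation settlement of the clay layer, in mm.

S_c ≈ 374 mm

Mid-depth of clay below the ground surface: z = 3.5 + 5.9/2 = 6.45 m.
Total vertical stress at mid-clay: σ_v = 19.4×3.5 + 17.1×2.95 = 118.34 kPa.
Pore pressure: u = 9.81×(6.45 − 0) = 63.275 kPa.
Initial effective stress: σ'_0 = σ_v − u = 118.34 − 63.275 = 55.065 kPa.
Final effective stress: σ'_f = σ'_0 + Δσ = 55.065 + 64.8 = 119.86 kPa.
Normally consolidated clay, so the full stress increment lies on the virgin compression line:
S_c = C_c·H/(1+e₀)·log₁₀(σ'_f/σ'_0) = 0.37×5.9/(1+0.97)×log₁₀(119.86/55.065)
    = 1.1081 × 0.3378 = 0.3743 m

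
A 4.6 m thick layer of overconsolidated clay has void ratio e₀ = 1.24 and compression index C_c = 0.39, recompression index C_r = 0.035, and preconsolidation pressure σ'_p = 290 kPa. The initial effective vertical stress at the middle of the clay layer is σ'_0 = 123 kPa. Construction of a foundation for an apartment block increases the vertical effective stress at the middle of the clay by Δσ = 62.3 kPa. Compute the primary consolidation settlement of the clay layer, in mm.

Final effective stress: σ'_f = 123 + 62.3 = 185.3 kPa.
σ'_f = 185.3 ≤ σ'_p = 290 kPa, so the clay remains overconsolidated and only the recompression index applies:
S_c = C_r·H/(1+e₀)·log₁₀(σ'_f/σ'_0) = 0.035×4.6/2.24×log₁₀(185.3/123)
    = 0.071876 × 0.17797 = 0.01279 m

S_c ≈ 12.8 mm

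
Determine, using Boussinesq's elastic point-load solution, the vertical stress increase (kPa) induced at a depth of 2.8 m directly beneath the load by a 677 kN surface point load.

Boussinesq vertical stress below a point load on an elastic half-space:
Δσ_z = 3P/(2πz²) · [1 + (r/z)²]^(−5/2)
r/z = 0/2.8 = 0; [1+(r/z)²]^(−5/2) = 1.
Δσ_z = 3×677/(2π×2.8²) × 1 = 41.23 × 1 = 41.23 kPa

Δσ_z ≈ 41.2 kPa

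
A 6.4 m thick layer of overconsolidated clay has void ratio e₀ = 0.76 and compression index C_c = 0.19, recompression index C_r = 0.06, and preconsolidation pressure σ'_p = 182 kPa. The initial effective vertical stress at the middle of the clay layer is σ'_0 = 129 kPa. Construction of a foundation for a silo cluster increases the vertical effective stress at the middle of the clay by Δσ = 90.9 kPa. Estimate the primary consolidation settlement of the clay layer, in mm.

S_c ≈ 89.4 mm

Final effective stress: σ'_f = 129 + 90.9 = 219.9 kPa.
σ'_f = 219.9 > σ'_p = 182 kPa, so the stress path crosses the preconsolidation pressure — recompression up to σ'_p, then virgin compression beyond:
S_c = H/(1+e₀)·[C_r·log₁₀(σ'_p/σ'_0) + C_c·log₁₀(σ'_f/σ'_p)]
    = 6.4/1.76 × [0.06×log₁₀(182/129) + 0.19×log₁₀(219.9/182)]
    = 3.6364 × [0.0089689 + 0.015609] = 0.08938 m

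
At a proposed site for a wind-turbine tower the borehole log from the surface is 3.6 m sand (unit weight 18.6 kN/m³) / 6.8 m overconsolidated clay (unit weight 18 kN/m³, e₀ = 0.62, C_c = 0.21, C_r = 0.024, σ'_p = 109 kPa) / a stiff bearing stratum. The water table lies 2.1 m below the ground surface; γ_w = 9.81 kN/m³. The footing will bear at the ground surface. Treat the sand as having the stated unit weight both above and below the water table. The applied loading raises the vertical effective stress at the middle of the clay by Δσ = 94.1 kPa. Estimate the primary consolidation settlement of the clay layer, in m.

Mid-depth of clay below the ground surface: z = 3.6 + 6.8/2 = 7 m.
Total vertical stress at mid-clay: σ_v = 18.6×3.6 + 18×3.4 = 128.16 kPa.
Pore pressure: u = 9.81×(7 − 2.1) = 48.069 kPa.
Initial effective stress: σ'_0 = σ_v − u = 128.16 − 48.069 = 80.091 kPa.
Final effective stress: σ'_f = 80.091 + 94.1 = 174.19 kPa.
σ'_f = 174.19 > σ'_p = 109 kPa, so the stress path crosses the preconsolidation pressure — recompression up to σ'_p, then virgin compression beyond:
S_c = H/(1+e₀)·[C_r·log₁₀(σ'_p/σ'_0) + C_c·log₁₀(σ'_f/σ'_p)]
    = 6.8/1.62 × [0.024×log₁₀(109/80.091) + 0.21×log₁₀(174.19/109)]
    = 4.1975 × [0.0032122 + 0.042755] = 0.1929 m

S_c ≈ 0.193 m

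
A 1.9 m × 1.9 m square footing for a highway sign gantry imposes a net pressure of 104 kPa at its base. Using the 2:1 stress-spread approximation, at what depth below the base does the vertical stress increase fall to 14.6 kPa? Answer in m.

z ≈ 3.17 m

2:1 spreading — at depth z the loaded area has grown by z in each plan dimension:
qB²/(B+z)² = Δσ_z ⇒ z = B(√(q/Δσ_z) − 1) = 1.9×(√(104/14.6) − 1) = 3.171 m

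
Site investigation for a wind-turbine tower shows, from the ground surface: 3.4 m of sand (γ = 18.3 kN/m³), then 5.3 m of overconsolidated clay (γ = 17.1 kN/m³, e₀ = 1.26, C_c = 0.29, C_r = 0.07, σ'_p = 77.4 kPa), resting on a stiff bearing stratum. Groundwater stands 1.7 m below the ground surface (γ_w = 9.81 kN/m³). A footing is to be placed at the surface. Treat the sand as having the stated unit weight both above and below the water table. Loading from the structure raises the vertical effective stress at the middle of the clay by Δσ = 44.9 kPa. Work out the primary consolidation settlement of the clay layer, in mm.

S_c ≈ 116 mm

Mid-depth of clay below the ground surface: z = 3.4 + 5.3/2 = 6.05 m.
Total vertical stress at mid-clay: σ_v = 18.3×3.4 + 17.1×2.65 = 107.53 kPa.
Pore pressure: u = 9.81×(6.05 − 1.7) = 42.673 kPa.
Initial effective stress: σ'_0 = σ_v − u = 107.53 − 42.673 = 64.857 kPa.
Final effective stress: σ'_f = 64.857 + 44.9 = 109.76 kPa.
σ'_f = 109.76 > σ'_p = 77.4 kPa, so the stress path crosses the preconsolidation pressure — recompression up to σ'_p, then virgin compression beyond:
S_c = H/(1+e₀)·[C_r·log₁₀(σ'_p/σ'_0) + C_c·log₁₀(σ'_f/σ'_p)]
    = 5.3/2.26 × [0.07×log₁₀(77.4/64.857) + 0.29×log₁₀(109.76/77.4)]
    = 2.3451 × [0.0053749 + 0.043994] = 0.1158 m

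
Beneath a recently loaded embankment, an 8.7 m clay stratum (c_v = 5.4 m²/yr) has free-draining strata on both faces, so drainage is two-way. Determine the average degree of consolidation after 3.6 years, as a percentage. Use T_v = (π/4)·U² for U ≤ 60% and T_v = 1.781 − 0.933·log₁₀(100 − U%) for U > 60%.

Drainage path length: H_d = H/2 = 4.35 m (double drainage).
T_v = c_v·t/H_d² = 5.4×3.6/4.35² = 1.0273.
T_v = 1.0273 corresponds to the U > 60% branch:
U = 1 − 10^((1.781 − T_v)/0.933)/100 = 0.9358

U ≈ 93.6 %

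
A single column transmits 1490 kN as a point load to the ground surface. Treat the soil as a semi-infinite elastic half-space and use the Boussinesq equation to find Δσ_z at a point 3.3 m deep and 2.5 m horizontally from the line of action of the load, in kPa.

Boussinesq vertical stress below a point load on an elastic half-space:
Δσ_z = 3P/(2πz²) · [1 + (r/z)²]^(−5/2)
r/z = 2.5/3.3 = 0.75758; [1+(r/z)²]^(−5/2) = 0.32177.
Δσ_z = 3×1490/(2π×3.3²) × 0.32177 = 65.328 × 0.32177 = 21.02 kPa

Δσ_z ≈ 21 kPa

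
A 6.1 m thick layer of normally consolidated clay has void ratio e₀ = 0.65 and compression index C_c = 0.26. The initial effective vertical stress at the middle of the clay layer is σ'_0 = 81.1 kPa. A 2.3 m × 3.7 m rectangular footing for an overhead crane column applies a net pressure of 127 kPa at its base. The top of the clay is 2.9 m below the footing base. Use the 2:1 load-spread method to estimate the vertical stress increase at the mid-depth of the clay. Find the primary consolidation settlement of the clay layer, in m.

Mid-depth of clay below the footing base: z = 2.9 + 6.1/2 = 5.95 m.
Stress increase at mid-clay by the 2:1 spreading method:
Δσ = qBL/((B+z)(L+z)) = 127×2.3×3.7/((2.3+5.95)(3.7+5.95)) = 13.575 kPa
Final effective stress: σ'_f = σ'_0 + Δσ = 81.1 + 13.575 = 94.675 kPa.
Normally consolidated clay, so the full stress increment lies on the virgin compression line:
S_c = C_c·H/(1+e₀)·log₁₀(σ'_f/σ'_0) = 0.26×6.1/(1+0.65)×log₁₀(94.675/81.1)
    = 0.96121 × 0.067214 = 0.06461 m

S_c ≈ 0.0646 m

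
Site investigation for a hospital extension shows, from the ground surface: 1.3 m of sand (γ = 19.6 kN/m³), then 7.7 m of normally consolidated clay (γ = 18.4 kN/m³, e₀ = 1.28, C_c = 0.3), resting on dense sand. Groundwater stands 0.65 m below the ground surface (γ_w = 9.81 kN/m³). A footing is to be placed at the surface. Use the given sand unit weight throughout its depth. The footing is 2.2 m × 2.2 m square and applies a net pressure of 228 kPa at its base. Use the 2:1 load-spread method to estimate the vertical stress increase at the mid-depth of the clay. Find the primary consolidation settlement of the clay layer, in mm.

S_c ≈ 145 mm

Mid-depth of clay below the ground surface: z = 1.3 + 7.7/2 = 5.15 m.
Total vertical stress at mid-clay: σ_v = 19.6×1.3 + 18.4×3.85 = 96.32 kPa.
Pore pressure: u = 9.81×(5.15 − 0.65) = 44.145 kPa.
Initial effective stress: σ'_0 = σ_v − u = 96.32 − 44.145 = 52.175 kPa.
Stress increase at mid-clay by the 2:1 spreading method:
Δσ = qBL/((B+z)(L+z)) = 228×2.2×2.2/((2.2+5.15)(2.2+5.15)) = 20.427 kPa
Final effective stress: σ'_f = σ'_0 + Δσ = 52.175 + 20.427 = 72.602 kPa.
Normally consolidated clay, so the full stress increment lies on the virgin compression line:
S_c = C_c·H/(1+e₀)·log₁₀(σ'_f/σ'_0) = 0.3×7.7/(1+1.28)×log₁₀(72.602/52.175)
    = 1.0132 × 0.14349 = 0.1454 m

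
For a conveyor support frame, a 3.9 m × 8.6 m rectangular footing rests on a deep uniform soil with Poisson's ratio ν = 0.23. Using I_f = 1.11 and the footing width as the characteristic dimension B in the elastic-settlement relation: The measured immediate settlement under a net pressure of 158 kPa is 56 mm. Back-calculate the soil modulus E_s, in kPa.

S_e = q·B·(1−ν²)/E_s · I_f  ⇒  E_s = q·B·(1−ν²)·I_f / S_e.
E_s = 158 × 3.9 × 0.9471 × 1.11 / 0.056 = 11570 kPa

E_s ≈ 11600 kPa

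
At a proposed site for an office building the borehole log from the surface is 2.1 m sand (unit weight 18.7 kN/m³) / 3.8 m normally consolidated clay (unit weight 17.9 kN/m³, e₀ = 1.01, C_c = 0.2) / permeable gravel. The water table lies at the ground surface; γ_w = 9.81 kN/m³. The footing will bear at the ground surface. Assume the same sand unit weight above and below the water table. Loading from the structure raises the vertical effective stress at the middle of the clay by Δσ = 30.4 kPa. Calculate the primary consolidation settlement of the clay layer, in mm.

Mid-depth of clay below the ground surface: z = 2.1 + 3.8/2 = 4 m.
Total vertical stress at mid-clay: σ_v = 18.7×2.1 + 17.9×1.9 = 73.28 kPa.
Pore pressure: u = 9.81×(4 − 0) = 39.24 kPa.
Initial effective stress: σ'_0 = σ_v − u = 73.28 − 39.24 = 34.04 kPa.
Final effective stress: σ'_f = σ'_0 + Δσ = 34.04 + 30.4 = 64.44 kPa.
Normally consolidated clay, so the full stress increment lies on the virgin compression line:
S_c = C_c·H/(1+e₀)·log₁₀(σ'_f/σ'_0) = 0.2×3.8/(1+1.01)×log₁₀(64.44/34.04)
    = 0.37811 × 0.27717 = 0.1048 m

S_c ≈ 105 mm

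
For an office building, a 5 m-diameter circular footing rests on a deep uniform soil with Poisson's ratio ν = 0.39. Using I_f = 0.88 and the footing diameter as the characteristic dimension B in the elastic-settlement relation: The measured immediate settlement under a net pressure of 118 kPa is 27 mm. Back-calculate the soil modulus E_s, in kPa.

S_e = q·B·(1−ν²)/E_s · I_f  ⇒  E_s = q·B·(1−ν²)·I_f / S_e.
E_s = 118 × 5 × 0.8479 × 0.88 / 0.027 = 16300 kPa

E_s ≈ 16300 kPa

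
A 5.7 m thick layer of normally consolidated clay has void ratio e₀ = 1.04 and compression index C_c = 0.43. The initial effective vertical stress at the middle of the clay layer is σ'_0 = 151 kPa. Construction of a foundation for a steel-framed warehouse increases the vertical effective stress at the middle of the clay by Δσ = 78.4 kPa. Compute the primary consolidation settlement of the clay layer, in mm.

S_c ≈ 218 mm

Final effective stress: σ'_f = σ'_0 + Δσ = 151 + 78.4 = 229.4 kPa.
Normally consolidated clay, so the full stress increment lies on the virgin compression line:
S_c = C_c·H/(1+e₀)·log₁₀(σ'_f/σ'_0) = 0.43×5.7/(1+1.04)×log₁₀(229.4/151)
    = 1.2015 × 0.18162 = 0.2182 m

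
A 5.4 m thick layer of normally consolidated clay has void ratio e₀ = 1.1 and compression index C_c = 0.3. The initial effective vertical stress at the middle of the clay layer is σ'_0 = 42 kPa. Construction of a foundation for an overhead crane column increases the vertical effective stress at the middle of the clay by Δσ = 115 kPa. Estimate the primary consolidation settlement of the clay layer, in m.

S_c ≈ 0.442 m

Final effective stress: σ'_f = σ'_0 + Δσ = 42 + 115 = 157 kPa.
Normally consolidated clay, so the full stress increment lies on the virgin compression line:
S_c = C_c·H/(1+e₀)·log₁₀(σ'_f/σ'_0) = 0.3×5.4/(1+1.1)×log₁₀(157/42)
    = 0.77143 × 0.57265 = 0.4418 m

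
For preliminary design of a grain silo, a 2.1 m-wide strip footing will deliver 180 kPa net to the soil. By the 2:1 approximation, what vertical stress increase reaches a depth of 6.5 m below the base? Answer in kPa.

By the 2:1 method the load spreads at 1 horizontal : 2 vertical, so at depth z the loaded area has grown by z in each plan dimension:
Δσ = qB/(B+z) = 180×2.1/(2.1+6.5) = 43.953 kPa

Δσ_z ≈ 44 kPa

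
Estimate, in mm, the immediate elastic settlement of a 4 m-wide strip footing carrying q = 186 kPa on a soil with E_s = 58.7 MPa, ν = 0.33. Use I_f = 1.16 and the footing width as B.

S_e ≈ 13.1 mm

Immediate (elastic) settlement: S_e = q·B·(1−ν²)/E_s · I_f.
E_s = 58.7 MPa = 58700 kPa.
S_e = 186 × 4 × (1 − 0.33²) / 58700 × 1.16
    = 186 × 4 × 0.8911 / 58700 × 1.16
    = 0.0131 m = 13.1 mm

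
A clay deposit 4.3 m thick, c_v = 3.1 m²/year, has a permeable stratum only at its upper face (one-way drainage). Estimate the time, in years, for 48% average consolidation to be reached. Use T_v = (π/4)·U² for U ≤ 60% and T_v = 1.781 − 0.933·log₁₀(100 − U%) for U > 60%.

t ≈ 1.08 years

Drainage path length: H_d = H = 4.3 m (single drainage).
U ≤ 60%: T_v = (π/4)·U² = (π/4)×0.48² = 0.18096.
t = T_v·H_d²/c_v = 0.18096×4.3²/3.1 = 1.079 years.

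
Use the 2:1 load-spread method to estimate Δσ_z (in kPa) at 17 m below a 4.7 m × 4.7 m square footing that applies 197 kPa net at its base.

By the 2:1 method the load spreads at 1 horizontal : 2 vertical, so at depth z the loaded area has grown by z in each plan dimension:
Δσ = qBL/((B+z)(L+z)) = 197×4.7×4.7/((4.7+17)(4.7+17)) = 9.2415 kPa

Δσ_z ≈ 9.24 kPa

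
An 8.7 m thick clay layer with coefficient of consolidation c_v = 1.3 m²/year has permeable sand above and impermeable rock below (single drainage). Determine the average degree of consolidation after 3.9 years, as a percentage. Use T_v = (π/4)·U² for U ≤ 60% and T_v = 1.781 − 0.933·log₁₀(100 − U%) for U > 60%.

U ≈ 29.2 %

Drainage path length: H_d = H = 8.7 m (single drainage).
T_v = c_v·t/H_d² = 1.3×3.9/8.7² = 0.066984.
T_v = 0.066984 corresponds to the U ≤ 60% branch:
U = √(4T_v/π) = 0.292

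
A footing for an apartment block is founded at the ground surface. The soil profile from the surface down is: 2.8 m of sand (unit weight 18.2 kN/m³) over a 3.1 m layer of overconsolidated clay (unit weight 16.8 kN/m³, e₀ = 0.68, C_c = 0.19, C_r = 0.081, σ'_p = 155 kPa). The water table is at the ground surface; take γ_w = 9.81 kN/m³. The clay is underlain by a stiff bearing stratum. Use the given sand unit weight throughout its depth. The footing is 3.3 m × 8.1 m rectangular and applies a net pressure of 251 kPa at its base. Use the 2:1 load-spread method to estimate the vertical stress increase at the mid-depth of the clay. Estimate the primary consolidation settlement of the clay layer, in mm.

Mid-depth of clay below the ground surface: z = 2.8 + 3.1/2 = 4.35 m.
Total vertical stress at mid-clay: σ_v = 18.2×2.8 + 16.8×1.55 = 77 kPa.
Pore pressure: u = 9.81×(4.35 − 0) = 42.673 kPa.
Initial effective stress: σ'_0 = σ_v − u = 77 − 42.673 = 34.327 kPa.
Stress increase at mid-clay by the 2:1 spreading method:
Δσ = qBL/((B+z)(L+z)) = 251×3.3×8.1/((3.3+4.35)(8.1+4.35)) = 70.444 kPa
Final effective stress: σ'_f = 34.327 + 70.444 = 104.77 kPa.
σ'_f = 104.77 ≤ σ'_p = 155 kPa, so the clay remains overconsolidated and only the recompression index applies:
S_c = C_r·H/(1+e₀)·log₁₀(σ'_f/σ'_0) = 0.081×3.1/1.68×log₁₀(104.77/34.327)
    = 0.14946 × 0.4846 = 0.07243 m

S_c ≈ 72.4 mm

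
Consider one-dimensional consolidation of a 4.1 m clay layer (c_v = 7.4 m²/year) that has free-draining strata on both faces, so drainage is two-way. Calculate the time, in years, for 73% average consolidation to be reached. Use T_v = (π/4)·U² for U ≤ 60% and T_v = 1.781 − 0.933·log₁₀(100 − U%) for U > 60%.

Drainage path length: H_d = H/2 = 2.05 m (double drainage).
U > 60%: T_v = 1.781 − 0.933·log₁₀(100 − 73) = 0.44554.
t = T_v·H_d²/c_v = 0.44554×2.05²/7.4 = 0.253 years.

t ≈ 0.253 years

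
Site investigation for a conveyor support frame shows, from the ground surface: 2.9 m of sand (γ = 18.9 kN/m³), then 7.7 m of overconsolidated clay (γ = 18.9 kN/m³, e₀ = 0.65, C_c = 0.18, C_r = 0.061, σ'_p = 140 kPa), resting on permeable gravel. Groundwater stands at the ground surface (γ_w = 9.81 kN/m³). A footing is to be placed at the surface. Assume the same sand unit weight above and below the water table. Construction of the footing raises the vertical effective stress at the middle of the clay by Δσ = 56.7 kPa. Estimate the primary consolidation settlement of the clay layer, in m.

S_c ≈ 0.0809 m

Mid-depth of clay below the ground surface: z = 2.9 + 7.7/2 = 6.75 m.
Total vertical stress at mid-clay: σ_v = 18.9×2.9 + 18.9×3.85 = 127.57 kPa.
Pore pressure: u = 9.81×(6.75 − 0) = 66.218 kPa.
Initial effective stress: σ'_0 = σ_v − u = 127.57 − 66.218 = 61.352 kPa.
Final effective stress: σ'_f = 61.352 + 56.7 = 118.05 kPa.
σ'_f = 118.05 ≤ σ'_p = 140 kPa, so the clay remains overconsolidated and only the recompression index applies:
S_c = C_r·H/(1+e₀)·log₁₀(σ'_f/σ'_0) = 0.061×7.7/1.65×log₁₀(118.05/61.352)
    = 0.28467 × 0.28424 = 0.08091 m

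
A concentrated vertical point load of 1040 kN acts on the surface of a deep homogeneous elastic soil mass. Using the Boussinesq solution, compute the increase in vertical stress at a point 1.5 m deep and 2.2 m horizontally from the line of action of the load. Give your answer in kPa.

Δσ_z ≈ 12.5 kPa

Boussinesq vertical stress below a point load on an elastic half-space:
Δσ_z = 3P/(2πz²) · [1 + (r/z)²]^(−5/2)
r/z = 2.2/1.5 = 1.4667; [1+(r/z)²]^(−5/2) = 0.056734.
Δσ_z = 3×1040/(2π×1.5²) × 0.056734 = 220.69 × 0.056734 = 12.52 kPa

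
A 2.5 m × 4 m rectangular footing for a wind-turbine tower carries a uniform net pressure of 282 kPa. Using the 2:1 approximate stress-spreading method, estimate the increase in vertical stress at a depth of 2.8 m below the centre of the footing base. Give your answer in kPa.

By the 2:1 method the load spreads at 1 horizontal : 2 vertical, so at depth z the loaded area has grown by z in each plan dimension:
Δσ = qBL/((B+z)(L+z)) = 282×2.5×4/((2.5+2.8)(4+2.8)) = 78.246 kPa

Δσ_z ≈ 78.2 kPa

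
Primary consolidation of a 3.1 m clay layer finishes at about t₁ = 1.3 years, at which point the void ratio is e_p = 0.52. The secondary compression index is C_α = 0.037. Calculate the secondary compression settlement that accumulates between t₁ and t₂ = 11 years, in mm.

Secondary compression: S_s = C_α·H/(1+e_p)·log₁₀(t₂/t₁)
S_s = 0.037×3.1/(1+0.52)×log₁₀(11/1.3)
    = 0.07546 × 0.9274 = 0.06999 m

S_s ≈ 70 mm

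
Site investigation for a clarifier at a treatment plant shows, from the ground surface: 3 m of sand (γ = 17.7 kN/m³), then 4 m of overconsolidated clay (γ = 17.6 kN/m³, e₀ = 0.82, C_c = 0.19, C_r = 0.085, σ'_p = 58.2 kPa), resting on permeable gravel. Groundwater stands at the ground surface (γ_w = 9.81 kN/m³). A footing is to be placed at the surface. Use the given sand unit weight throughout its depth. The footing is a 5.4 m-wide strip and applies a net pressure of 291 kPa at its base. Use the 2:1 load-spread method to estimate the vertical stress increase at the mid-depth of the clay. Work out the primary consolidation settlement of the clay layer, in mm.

Mid-depth of clay below the ground surface: z = 3 + 4/2 = 5 m.
Total vertical stress at mid-clay: σ_v = 17.7×3 + 17.6×2 = 88.3 kPa.
Pore pressure: u = 9.81×(5 − 0) = 49.05 kPa.
Initial effective stress: σ'_0 = σ_v − u = 88.3 − 49.05 = 39.25 kPa.
Stress increase at mid-clay by the 2:1 spreading method:
Δσ = qB/(B+z) = 291×5.4/(5.4+5) = 151.1 kPa
Final effective stress: σ'_f = 39.25 + 151.1 = 190.35 kPa.
σ'_f = 190.35 > σ'_p = 58.2 kPa, so the stress path crosses the preconsolidation pressure — recompression up to σ'_p, then virgin compression beyond:
S_c = H/(1+e₀)·[C_r·log₁₀(σ'_p/σ'_0) + C_c·log₁₀(σ'_f/σ'_p)]
    = 4/1.82 × [0.085×log₁₀(58.2/39.25) + 0.19×log₁₀(190.35/58.2)]
    = 2.1978 × [0.014542 + 0.09778] = 0.2469 m

S_c ≈ 247 mm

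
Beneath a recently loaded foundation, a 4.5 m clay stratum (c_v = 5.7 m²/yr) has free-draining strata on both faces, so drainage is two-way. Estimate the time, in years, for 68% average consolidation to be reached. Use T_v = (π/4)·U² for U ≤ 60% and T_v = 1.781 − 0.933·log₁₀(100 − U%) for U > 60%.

t ≈ 0.335 years

Drainage path length: H_d = H/2 = 2.25 m (double drainage).
U > 60%: T_v = 1.781 − 0.933·log₁₀(100 − 68) = 0.3767.
t = T_v·H_d²/c_v = 0.3767×2.25²/5.7 = 0.3346 years.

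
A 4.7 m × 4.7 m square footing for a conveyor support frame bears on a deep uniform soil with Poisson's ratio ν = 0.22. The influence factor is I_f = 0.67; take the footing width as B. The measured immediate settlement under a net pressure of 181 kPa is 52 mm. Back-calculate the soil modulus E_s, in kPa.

S_e = q·B·(1−ν²)/E_s · I_f  ⇒  E_s = q·B·(1−ν²)·I_f / S_e.
E_s = 181 × 4.7 × 0.9516 × 0.67 / 0.052 = 10430 kPa

E_s ≈ 10400 kPa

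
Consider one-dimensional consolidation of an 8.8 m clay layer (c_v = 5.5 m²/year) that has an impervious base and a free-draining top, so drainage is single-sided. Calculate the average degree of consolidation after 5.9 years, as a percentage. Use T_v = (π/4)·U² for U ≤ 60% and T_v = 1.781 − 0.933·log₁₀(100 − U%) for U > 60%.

U ≈ 71.2 %

Drainage path length: H_d = H = 8.8 m (single drainage).
T_v = c_v·t/H_d² = 5.5×5.9/8.8² = 0.41903.
T_v = 0.41903 corresponds to the U > 60% branch:
U = 1 − 10^((1.781 − T_v)/0.933)/100 = 0.7117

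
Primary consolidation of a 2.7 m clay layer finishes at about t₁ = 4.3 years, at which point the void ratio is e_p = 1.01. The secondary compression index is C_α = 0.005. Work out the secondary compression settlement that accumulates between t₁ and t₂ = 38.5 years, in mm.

S_s ≈ 6.39 mm

Secondary compression: S_s = C_α·H/(1+e_p)·log₁₀(t₂/t₁)
S_s = 0.005×2.7/(1+1.01)×log₁₀(38.5/4.3)
    = 0.006716 × 0.952 = 0.006394 m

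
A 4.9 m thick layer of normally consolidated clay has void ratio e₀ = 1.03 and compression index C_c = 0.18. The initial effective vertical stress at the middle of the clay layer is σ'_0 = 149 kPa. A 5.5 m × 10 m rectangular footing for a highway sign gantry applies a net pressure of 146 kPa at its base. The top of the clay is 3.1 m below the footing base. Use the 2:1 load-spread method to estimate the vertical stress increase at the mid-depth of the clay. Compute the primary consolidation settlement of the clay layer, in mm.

Mid-depth of clay below the footing base: z = 3.1 + 4.9/2 = 5.55 m.
Stress increase at mid-clay by the 2:1 spreading method:
Δσ = qBL/((B+z)(L+z)) = 146×5.5×10/((5.5+5.55)(10+5.55)) = 46.733 kPa
Final effective stress: σ'_f = σ'_0 + Δσ = 149 + 46.733 = 195.73 kPa.
Normally consolidated clay, so the full stress increment lies on the virgin compression line:
S_c = C_c·H/(1+e₀)·log₁₀(σ'_f/σ'_0) = 0.18×4.9/(1+1.03)×log₁₀(195.73/149)
    = 0.43448 × 0.11847 = 0.05147 m

S_c ≈ 51.5 mm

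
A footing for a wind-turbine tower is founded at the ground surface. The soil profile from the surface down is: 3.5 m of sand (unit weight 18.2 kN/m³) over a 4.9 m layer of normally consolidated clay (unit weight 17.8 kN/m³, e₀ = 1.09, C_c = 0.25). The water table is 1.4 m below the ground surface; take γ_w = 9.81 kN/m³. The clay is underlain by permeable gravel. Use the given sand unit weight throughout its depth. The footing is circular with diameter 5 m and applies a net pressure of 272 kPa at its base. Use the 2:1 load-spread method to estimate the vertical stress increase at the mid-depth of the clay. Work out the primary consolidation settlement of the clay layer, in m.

Mid-depth of clay below the ground surface: z = 3.5 + 4.9/2 = 5.95 m.
Total vertical stress at mid-clay: σ_v = 18.2×3.5 + 17.8×2.45 = 107.31 kPa.
Pore pressure: u = 9.81×(5.95 − 1.4) = 44.636 kPa.
Initial effective stress: σ'_0 = σ_v − u = 107.31 − 44.636 = 62.674 kPa.
Stress increase at mid-clay by the 2:1 spreading method:
Δσ ≈ qD²/(D+z)² = 272×5²/(5+5.95)² = 56.713 kPa
Final effective stress: σ'_f = σ'_0 + Δσ = 62.674 + 56.713 = 119.39 kPa.
Normally consolidated clay, so the full stress increment lies on the virgin compression line:
S_c = C_c·H/(1+e₀)·log₁₀(σ'_f/σ'_0) = 0.25×4.9/(1+1.09)×log₁₀(119.39/62.674)
    = 0.58612 × 0.27988 = 0.164 m

S_c ≈ 0.164 m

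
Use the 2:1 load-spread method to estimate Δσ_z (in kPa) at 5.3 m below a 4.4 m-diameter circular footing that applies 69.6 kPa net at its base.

By the 2:1 method the load spreads at 1 horizontal : 2 vertical, so at depth z the loaded area has grown by z in each plan dimension:
Δσ ≈ qD²/(D+z)² = 69.6×4.4²/(4.4+5.3)² = 14.321 kPa

Δσ_z ≈ 14.3 kPa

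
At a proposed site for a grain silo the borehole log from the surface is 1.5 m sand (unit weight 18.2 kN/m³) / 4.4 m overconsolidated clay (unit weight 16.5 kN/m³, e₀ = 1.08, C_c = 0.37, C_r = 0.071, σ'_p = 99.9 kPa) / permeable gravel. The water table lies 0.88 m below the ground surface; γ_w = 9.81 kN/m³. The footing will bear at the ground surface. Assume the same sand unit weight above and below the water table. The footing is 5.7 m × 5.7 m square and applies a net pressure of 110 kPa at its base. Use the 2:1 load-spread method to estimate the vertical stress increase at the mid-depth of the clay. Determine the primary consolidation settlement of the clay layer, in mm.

Mid-depth of clay below the ground surface: z = 1.5 + 4.4/2 = 3.7 m.
Total vertical stress at mid-clay: σ_v = 18.2×1.5 + 16.5×2.2 = 63.6 kPa.
Pore pressure: u = 9.81×(3.7 − 0.88) = 27.664 kPa.
Initial effective stress: σ'_0 = σ_v − u = 63.6 − 27.664 = 35.936 kPa.
Stress increase at mid-clay by the 2:1 spreading method:
Δσ = qBL/((B+z)(L+z)) = 110×5.7×5.7/((5.7+3.7)(5.7+3.7)) = 40.447 kPa
Final effective stress: σ'_f = 35.936 + 40.447 = 76.383 kPa.
σ'_f = 76.383 ≤ σ'_p = 99.9 kPa, so the clay remains overconsolidated and only the recompression index applies:
S_c = C_r·H/(1+e₀)·log₁₀(σ'_f/σ'_0) = 0.071×4.4/2.08×log₁₀(76.383/35.936)
    = 0.15019 × 0.32747 = 0.04918 m

S_c ≈ 49.2 mm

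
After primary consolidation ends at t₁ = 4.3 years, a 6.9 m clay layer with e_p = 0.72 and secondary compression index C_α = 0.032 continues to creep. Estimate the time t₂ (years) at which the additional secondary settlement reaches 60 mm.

S_s = C_α·H/(1+e_p)·log₁₀(t₂/t₁) ⇒ log₁₀(t₂/t₁) = S_s·(1+e_p)/(C_α·H).
log₁₀(t₂/t₁) = 0.06 × (1+0.72) / (0.032×6.9) = 0.4674
t₂ = t₁ × 10^0.4674 = 4.3 × 2.934 = 12.61 years

t₂ ≈ 12.6 years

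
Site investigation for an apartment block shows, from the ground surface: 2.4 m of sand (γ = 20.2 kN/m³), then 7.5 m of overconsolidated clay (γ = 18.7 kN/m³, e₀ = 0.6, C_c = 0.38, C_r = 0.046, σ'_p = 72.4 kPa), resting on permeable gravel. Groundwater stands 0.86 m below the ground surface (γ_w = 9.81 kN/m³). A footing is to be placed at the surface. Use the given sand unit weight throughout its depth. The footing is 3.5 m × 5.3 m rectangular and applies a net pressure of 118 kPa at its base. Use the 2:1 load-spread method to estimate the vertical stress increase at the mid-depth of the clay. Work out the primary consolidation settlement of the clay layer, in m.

S_c ≈ 0.145 m

Mid-depth of clay below the ground surface: z = 2.4 + 7.5/2 = 6.15 m.
Total vertical stress at mid-clay: σ_v = 20.2×2.4 + 18.7×3.75 = 118.6 kPa.
Pore pressure: u = 9.81×(6.15 − 0.86) = 51.895 kPa.
Initial effective stress: σ'_0 = σ_v − u = 118.6 − 51.895 = 66.705 kPa.
Stress increase at mid-clay by the 2:1 spreading method:
Δσ = qBL/((B+z)(L+z)) = 118×3.5×5.3/((3.5+6.15)(5.3+6.15)) = 19.81 kPa
Final effective stress: σ'_f = 66.705 + 19.81 = 86.515 kPa.
σ'_f = 86.515 > σ'_p = 72.4 kPa, so the stress path crosses the preconsolidation pressure — recompression up to σ'_p, then virgin compression beyond:
S_c = H/(1+e₀)·[C_r·log₁₀(σ'_p/σ'_0) + C_c·log₁₀(σ'_f/σ'_p)]
    = 7.5/1.6 × [0.046×log₁₀(72.4/66.705) + 0.38×log₁₀(86.515/72.4)]
    = 4.6875 × [0.0016367 + 0.029394] = 0.1455 m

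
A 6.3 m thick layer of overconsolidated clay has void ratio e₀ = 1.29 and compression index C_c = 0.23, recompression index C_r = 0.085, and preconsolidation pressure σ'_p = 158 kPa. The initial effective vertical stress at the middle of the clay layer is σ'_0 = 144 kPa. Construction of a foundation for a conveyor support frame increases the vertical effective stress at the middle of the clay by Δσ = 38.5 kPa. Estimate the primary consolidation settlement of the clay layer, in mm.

Final effective stress: σ'_f = 144 + 38.5 = 182.5 kPa.
σ'_f = 182.5 > σ'_p = 158 kPa, so the stress path crosses the preconsolidation pressure — recompression up to σ'_p, then virgin compression beyond:
S_c = H/(1+e₀)·[C_r·log₁₀(σ'_p/σ'_0) + C_c·log₁₀(σ'_f/σ'_p)]
    = 6.3/2.29 × [0.085×log₁₀(158/144) + 0.23×log₁₀(182.5/158)]
    = 2.7511 × [0.003425 + 0.014399] = 0.04904 m

S_c ≈ 49 mm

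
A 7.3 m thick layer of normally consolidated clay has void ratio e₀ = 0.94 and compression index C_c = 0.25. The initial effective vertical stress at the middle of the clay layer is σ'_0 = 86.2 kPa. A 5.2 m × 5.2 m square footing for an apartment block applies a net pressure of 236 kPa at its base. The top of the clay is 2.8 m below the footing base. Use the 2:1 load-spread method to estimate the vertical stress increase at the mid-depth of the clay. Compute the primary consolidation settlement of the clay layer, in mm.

S_c ≈ 178 mm

Mid-depth of clay below the footing base: z = 2.8 + 7.3/2 = 6.45 m.
Stress increase at mid-clay by the 2:1 spreading method:
Δσ = qBL/((B+z)(L+z)) = 236×5.2×5.2/((5.2+6.45)(5.2+6.45)) = 47.018 kPa
Final effective stress: σ'_f = σ'_0 + Δσ = 86.2 + 47.018 = 133.22 kPa.
Normally consolidated clay, so the full stress increment lies on the virgin compression line:
S_c = C_c·H/(1+e₀)·log₁₀(σ'_f/σ'_0) = 0.25×7.3/(1+0.94)×log₁₀(133.22/86.2)
    = 0.94072 × 0.18906 = 0.1779 m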